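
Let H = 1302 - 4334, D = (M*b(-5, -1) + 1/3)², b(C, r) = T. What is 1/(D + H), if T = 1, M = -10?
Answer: -9/26447 ≈ -0.00034030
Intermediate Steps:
b(C, r) = 1
D = 841/9 (D = (-10*1 + 1/3)² = (-10 + ⅓)² = (-29/3)² = 841/9 ≈ 93.444)
H = -3032
1/(D + H) = 1/(841/9 - 3032) = 1/(-26447/9) = -9/26447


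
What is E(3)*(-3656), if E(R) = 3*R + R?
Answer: -43872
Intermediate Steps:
E(R) = 4*R
E(3)*(-3656) = (4*3)*(-3656) = 12*(-3656) = -43872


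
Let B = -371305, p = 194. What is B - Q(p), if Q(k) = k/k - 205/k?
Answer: -72033159/194 ≈ -3.7131e+5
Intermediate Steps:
Q(k) = 1 - 205/k
B - Q(p) = -371305 - (-205 + 194)/194 = -371305 - (-11)/194 = -371305 - 1*(-11/194) = -371305 + 11/194 = -72033159/194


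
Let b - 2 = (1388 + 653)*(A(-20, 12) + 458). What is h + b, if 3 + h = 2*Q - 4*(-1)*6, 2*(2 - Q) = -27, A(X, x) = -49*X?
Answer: 2935012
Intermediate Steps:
Q = 31/2 (Q = 2 - ½*(-27) = 2 + 27/2 = 31/2 ≈ 15.500)
b = 2934960 (b = 2 + (1388 + 653)*(-49*(-20) + 458) = 2 + 2041*(980 + 458) = 2 + 2041*1438 = 2 + 2934958 = 2934960)
h = 52 (h = -3 + (2*(31/2) - 4*(-1)*6) = -3 + (31 + 4*6) = -3 + (31 + 24) = -3 + 55 = 52)
h + b = 52 + 2934960 = 2935012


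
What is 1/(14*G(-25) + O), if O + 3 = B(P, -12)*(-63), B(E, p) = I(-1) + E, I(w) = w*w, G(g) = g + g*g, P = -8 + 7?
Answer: 1/8397 ≈ 0.00011909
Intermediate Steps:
P = -1
G(g) = g + g²
I(w) = w²
B(E, p) = 1 + E (B(E, p) = (-1)² + E = 1 + E)
O = -3 (O = -3 + (1 - 1)*(-63) = -3 + 0*(-63) = -3 + 0 = -3)
1/(14*G(-25) + O) = 1/(14*(-25*(1 - 25)) - 3) = 1/(14*(-25*(-24)) - 3) = 1/(14*600 - 3) = 1/(8400 - 3) = 1/8397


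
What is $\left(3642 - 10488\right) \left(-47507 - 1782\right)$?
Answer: $337432494$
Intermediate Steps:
$\left(3642 - 10488\right) \left(-47507 - 1782\right) = \left(-6846\right) \left(-49289\right) = 337432494$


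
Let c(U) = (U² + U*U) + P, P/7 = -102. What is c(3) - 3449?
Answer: -4145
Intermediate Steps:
P = -714 (P = 7*(-102) = -714)
c(U) = -714 + 2*U² (c(U) = (U² + U*U) - 714 = (U² + U²) - 714 = 2*U² - 714 = -714 + 2*U²)
c(3) - 3449 = (-714 + 2*3²) - 3449 = (-714 + 2*9) - 3449 = (-714 + 18) - 3449 = -696 - 3449 = -4145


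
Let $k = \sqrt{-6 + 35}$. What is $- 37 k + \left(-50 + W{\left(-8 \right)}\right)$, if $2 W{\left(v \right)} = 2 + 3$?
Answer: $- \frac{95}{2} - 37 \sqrt{29} \approx -246.75$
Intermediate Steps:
$W{\left(v \right)} = \frac{5}{2}$ ($W{\left(v \right)} = \frac{2 + 3}{2} = \frac{1}{2} \cdot 5 = \frac{5}{2}$)
$k = \sqrt{29} \approx 5.3852$
$- 37 k + \left(-50 + W{\left(-8 \right)}\right) = - 37 \sqrt{29} + \left(-50 + \frac{5}{2}\right) = - 37 \sqrt{29} - \frac{95}{2} = - \frac{95}{2} - 37 \sqrt{29}$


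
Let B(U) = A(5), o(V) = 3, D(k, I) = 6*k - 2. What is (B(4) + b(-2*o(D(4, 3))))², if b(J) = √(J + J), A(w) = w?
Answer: 13 + 20*I*√3 ≈ 13.0 + 34.641*I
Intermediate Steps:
D(k, I) = -2 + 6*k
B(U) = 5
b(J) = √2*√J (b(J) = √(2*J) = √2*√J)
(B(4) + b(-2*o(D(4, 3))))² = (5 + √2*√(-2*3))² = (5 + √2*√(-6))² = (5 + √2*(I*√6))² = (5 + 2*I*√3)²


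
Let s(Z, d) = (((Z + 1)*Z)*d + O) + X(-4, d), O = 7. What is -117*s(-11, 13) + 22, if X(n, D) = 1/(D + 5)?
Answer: -336227/2 ≈ -1.6811e+5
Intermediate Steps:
X(n, D) = 1/(5 + D)
s(Z, d) = 7 + 1/(5 + d) + Z*d*(1 + Z) (s(Z, d) = (((Z + 1)*Z)*d + 7) + 1/(5 + d) = (((1 + Z)*Z)*d + 7) + 1/(5 + d) = ((Z*(1 + Z))*d + 7) + 1/(5 + d) = (Z*d*(1 + Z) + 7) + 1/(5 + d) = (7 + Z*d*(1 + Z)) + 1/(5 + d) = 7 + 1/(5 + d) + Z*d*(1 + Z))
-117*s(-11, 13) + 22 = -117*(1 + (5 + 13)*(7 - 11*13 + 13*(-11)²))/(5 + 13) + 22 = -117*(1 + 18*(7 - 143 + 13*121))/18 + 22 = -13*(1 + 18*(7 - 143 + 1573))/2 + 22 = -13*(1 + 18*1437)/2 + 22 = -13*(1 + 25866)/2 + 22 = -13*25867/2 + 22 = -117*25867/18 + 22 = -336271/2 + 22 = -336227/2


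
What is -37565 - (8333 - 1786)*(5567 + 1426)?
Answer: -45820736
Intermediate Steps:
-37565 - (8333 - 1786)*(5567 + 1426) = -37565 - 6547*6993 = -37565 - 1*45783171 = -37565 - 45783171 = -45820736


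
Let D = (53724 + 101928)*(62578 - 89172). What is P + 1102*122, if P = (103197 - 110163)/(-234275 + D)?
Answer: 556550239190938/4139643563 ≈ 1.3444e+5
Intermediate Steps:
D = -4139409288 (D = 155652*(-26594) = -4139409288)
P = 6966/4139643563 (P = (103197 - 110163)/(-234275 - 4139409288) = -6966/(-4139643563) = -6966*(-1/4139643563) = 6966/4139643563 ≈ 1.6828e-6)
P + 1102*122 = 6966/4139643563 + 1102*122 = 6966/4139643563 + 134444 = 556550239190938/4139643563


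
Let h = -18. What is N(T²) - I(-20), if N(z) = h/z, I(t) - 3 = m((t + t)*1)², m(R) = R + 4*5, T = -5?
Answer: -10093/25 ≈ -403.72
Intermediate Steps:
m(R) = 20 + R (m(R) = R + 20 = 20 + R)
I(t) = 3 + (20 + 2*t)² (I(t) = 3 + (20 + (t + t)*1)² = 3 + (20 + (2*t)*1)² = 3 + (20 + 2*t)²)
N(z) = -18/z
N(T²) - I(-20) = -18/((-5)²) - (3 + 4*(10 - 20)²) = -18/25 - (3 + 4*(-10)²) = -18*1/25 - (3 + 4*100) = -18/25 - (3 + 400) = -18/25 - 1*403 = -18/25 - 403 = -10093/25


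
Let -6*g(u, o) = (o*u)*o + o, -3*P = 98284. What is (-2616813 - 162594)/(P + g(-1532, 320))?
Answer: -8338221/78339956 ≈ -0.10644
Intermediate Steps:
P = -98284/3 (P = -1/3*98284 = -98284/3 ≈ -32761.)
g(u, o) = -o/6 - u*o**2/6 (g(u, o) = -((o*u)*o + o)/6 = -(u*o**2 + o)/6 = -(o + u*o**2)/6 = -o/6 - u*o**2/6)
(-2616813 - 162594)/(P + g(-1532, 320)) = (-2616813 - 162594)/(-98284/3 - 1/6*320*(1 + 320*(-1532))) = -2779407/(-98284/3 - 1/6*320*(1 - 490240)) = -2779407/(-98284/3 - 1/6*320*(-490239)) = -2779407/(-98284/3 + 26146080) = -2779407/78339956/3 = -2779407*3/78339956 = -8338221/78339956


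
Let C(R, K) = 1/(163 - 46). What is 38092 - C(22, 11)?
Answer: 4456763/117 ≈ 38092.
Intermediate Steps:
C(R, K) = 1/117
38092 - C(22, 11) = 38092 - 1*1/117 = 38092 - 1/117 = 4456763/117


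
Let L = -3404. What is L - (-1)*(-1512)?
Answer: -4916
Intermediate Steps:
L - (-1)*(-1512) = -3404 - (-1)*(-1512) = -3404 - 1*1512 = -3404 - 1512 = -4916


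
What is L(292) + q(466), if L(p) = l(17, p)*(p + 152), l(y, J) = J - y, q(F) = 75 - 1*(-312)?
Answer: 122487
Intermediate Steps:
q(F) = 387 (q(F) = 75 + 312 = 387)
L(p) = (-17 + p)*(152 + p) (L(p) = (p - 1*17)*(p + 152) = (p - 17)*(152 + p) = (-17 + p)*(152 + p))
L(292) + q(466) = (-17 + 292)*(152 + 292) + 387 = 275*444 + 387 = 122100 + 387 = 122487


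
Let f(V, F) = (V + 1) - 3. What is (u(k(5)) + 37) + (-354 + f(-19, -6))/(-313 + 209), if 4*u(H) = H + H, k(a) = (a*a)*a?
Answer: 10723/104 ≈ 103.11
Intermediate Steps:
f(V, F) = -2 + V (f(V, F) = (1 + V) - 3 = -2 + V)
k(a) = a³ (k(a) = a²*a = a³)
u(H) = H/2 (u(H) = (H + H)/4 = (2*H)/4 = H/2)
(u(k(5)) + 37) + (-354 + f(-19, -6))/(-313 + 209) = ((½)*5³ + 37) + (-354 + (-2 - 19))/(-313 + 209) = ((½)*125 + 37) + (-354 - 21)/(-104) = (125/2 + 37) - 375*(-1/104) = 199/2 + 375/104 = 10723/104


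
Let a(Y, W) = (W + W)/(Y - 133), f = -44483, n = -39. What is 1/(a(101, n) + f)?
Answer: -16/711689 ≈ -2.2482e-5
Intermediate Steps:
a(Y, W) = 2*W/(-133 + Y) (a(Y, W) = (2*W)/(-133 + Y) = 2*W/(-133 + Y))
1/(a(101, n) + f) = 1/(2*(-39)/(-133 + 101) - 44483) = 1/(2*(-39)/(-32) - 44483) = 1/(2*(-39)*(-1/32) - 44483) = 1/(39/16 - 44483) = 1/(-711689/16) = -16/711689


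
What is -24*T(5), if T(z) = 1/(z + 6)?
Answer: -24/11 ≈ -2.1818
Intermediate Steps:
T(z) = 1/(6 + z)
-24*T(5) = -24/(6 + 5) = -24/11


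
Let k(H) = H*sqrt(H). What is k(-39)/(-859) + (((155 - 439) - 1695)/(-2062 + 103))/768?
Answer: 1979/1504512 + 39*I*sqrt(39)/859 ≈ 0.0013154 + 0.28353*I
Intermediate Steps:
k(H) = H**(3/2)
k(-39)/(-859) + (((155 - 439) - 1695)/(-2062 + 103))/768 = (-39)**(3/2)/(-859) + (((155 - 439) - 1695)/(-2062 + 103))/768 = -39*I*sqrt(39)*(-1/859) + ((-284 - 1695)/(-1959))*(1/768) = 39*I*sqrt(39)/859 - 1979*(-1/1959)*(1/768) = 39*I*sqrt(39)/859 + (1979/1959)*(1/768) = 39*I*sqrt(39)/859 + 1979/1504512 = 1979/1504512 + 39*I*sqrt(39)/859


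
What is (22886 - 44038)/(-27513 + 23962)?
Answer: 21152/3551 ≈ 5.9566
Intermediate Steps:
(22886 - 44038)/(-27513 + 23962) = -21152/(-3551) = -21152*(-1/3551) = 21152/3551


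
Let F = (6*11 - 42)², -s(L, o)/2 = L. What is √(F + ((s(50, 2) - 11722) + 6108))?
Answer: I*√5138 ≈ 71.68*I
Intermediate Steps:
s(L, o) = -2*L
F = 576 (F = (66 - 42)² = 24² = 576)
√(F + ((s(50, 2) - 11722) + 6108)) = √(576 + ((-2*50 - 11722) + 6108)) = √(576 + ((-100 - 11722) + 6108)) = √(576 + (-11822 + 6108)) = √(576 - 5714) = √(-5138) = I*√5138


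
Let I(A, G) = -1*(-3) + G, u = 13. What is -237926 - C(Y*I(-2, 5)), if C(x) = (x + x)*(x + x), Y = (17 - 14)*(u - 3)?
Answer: -468326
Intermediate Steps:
I(A, G) = 3 + G
Y = 30 (Y = (17 - 14)*(13 - 3) = 3*10 = 30)
C(x) = 4*x² (C(x) = (2*x)*(2*x) = 4*x²)
-237926 - C(Y*I(-2, 5)) = -237926 - 4*(30*(3 + 5))² = -237926 - 4*(30*8)² = -237926 - 4*240² = -237926 - 4*57600 = -237926 - 1*230400 = -237926 - 230400 = -468326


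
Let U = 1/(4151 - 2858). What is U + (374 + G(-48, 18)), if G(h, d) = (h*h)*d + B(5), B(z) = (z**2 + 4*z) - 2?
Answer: 54162478/1293 ≈ 41889.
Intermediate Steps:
B(z) = -2 + z**2 + 4*z
G(h, d) = 43 + d*h**2 (G(h, d) = (h*h)*d + (-2 + 5**2 + 4*5) = h**2*d + (-2 + 25 + 20) = d*h**2 + 43 = 43 + d*h**2)
U = 1/1293 ≈ 0.00077340
U + (374 + G(-48, 18)) = 1/1293 + (374 + (43 + 18*(-48)**2)) = 1/1293 + (374 + (43 + 18*2304)) = 1/1293 + (374 + (43 + 41472)) = 1/1293 + (374 + 41515) = 1/1293 + 41889 = 54162478/1293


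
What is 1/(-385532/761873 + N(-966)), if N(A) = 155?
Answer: 108839/16814969 ≈ 0.0064727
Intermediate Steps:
1/(-385532/761873 + N(-966)) = 1/(-385532/761873 + 155) = 1/(-385532*1/761873 + 155) = 1/(-55076/108839 + 155) = 1/(16814969/108839) = 108839/16814969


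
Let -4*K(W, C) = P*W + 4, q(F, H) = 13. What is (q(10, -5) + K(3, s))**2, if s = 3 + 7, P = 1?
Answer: 2025/16 ≈ 126.56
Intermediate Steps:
s = 10
K(W, C) = -1 - W/4 (K(W, C) = -(1*W + 4)/4 = -(W + 4)/4 = -(4 + W)/4 = -1 - W/4)
(q(10, -5) + K(3, s))**2 = (13 + (-1 - 1/4*3))**2 = (13 + (-1 - 3/4))**2 = (13 - 7/4)**2 = (45/4)**2 = 2025/16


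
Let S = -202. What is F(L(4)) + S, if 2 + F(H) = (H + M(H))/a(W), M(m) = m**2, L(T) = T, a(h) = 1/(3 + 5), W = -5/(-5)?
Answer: -44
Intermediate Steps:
W = 1 (W = -5*(-1/5) = 1)
a(h) = 1/8
F(H) = -2 + 8*H + 8*H**2 (F(H) = -2 + (H + H**2)/(1/8) = -2 + (H + H**2)*8 = -2 + (8*H + 8*H**2) = -2 + 8*H + 8*H**2)
F(L(4)) + S = (-2 + 8*4 + 8*4**2) - 202 = (-2 + 32 + 8*16) - 202 = (-2 + 32 + 128) - 202 = 158 - 202 = -44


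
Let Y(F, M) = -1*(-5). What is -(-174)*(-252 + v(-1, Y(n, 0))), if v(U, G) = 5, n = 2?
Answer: -42978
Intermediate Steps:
Y(F, M) = 5
-(-174)*(-252 + v(-1, Y(n, 0))) = -(-174)*(-252 + 5) = -(-174)*(-247) = -1*42978 = -42978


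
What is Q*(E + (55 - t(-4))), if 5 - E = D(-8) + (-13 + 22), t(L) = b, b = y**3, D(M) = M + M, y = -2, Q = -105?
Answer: -7875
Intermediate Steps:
D(M) = 2*M
b = -8 (b = (-2)**3 = -8)
t(L) = -8
E = 12 (E = 5 - (2*(-8) + (-13 + 22)) = 5 - (-16 + 9) = 5 - 1*(-7) = 5 + 7 = 12)
Q*(E + (55 - t(-4))) = -105*(12 + (55 - 1*(-8))) = -105*(12 + (55 + 8)) = -105*(12 + 63) = -105*75 = -7875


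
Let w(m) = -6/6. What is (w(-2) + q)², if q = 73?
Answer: 5184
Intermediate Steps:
w(m) = -1 (w(m) = -6*⅙ = -1)
(w(-2) + q)² = (-1 + 73)² = 72² = 5184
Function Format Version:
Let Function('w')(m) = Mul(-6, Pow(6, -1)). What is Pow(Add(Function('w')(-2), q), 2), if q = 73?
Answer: 5184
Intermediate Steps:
Function('w')(m) = -1 (Function('w')(m) = Mul(-6, Rational(1, 6)) = -1)
Pow(Add(Function('w')(-2), q), 2) = Pow(Add(-1, 73), 2) = Pow(72, 2) = 5184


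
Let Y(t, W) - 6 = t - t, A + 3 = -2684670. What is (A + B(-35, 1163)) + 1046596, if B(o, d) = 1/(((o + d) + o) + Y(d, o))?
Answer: -1800246622/1099 ≈ -1.6381e+6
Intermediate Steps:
A = -2684673 (A = -3 - 2684670 = -2684673)
Y(t, W) = 6 (Y(t, W) = 6 + (t - t) = 6 + 0 = 6)
B(o, d) = 1/(6 + d + 2*o) (B(o, d) = 1/(((o + d) + o) + 6) = 1/(((d + o) + o) + 6) = 1/((d + 2*o) + 6) = 1/(6 + d + 2*o))
(A + B(-35, 1163)) + 1046596 = (-2684673 + 1/(6 + 1163 + 2*(-35))) + 1046596 = (-2684673 + 1/(6 + 1163 - 70)) + 1046596 = (-2684673 + 1/1099) + 1046596 = -2950455626/1099 + 1046596 = -1800246622/1099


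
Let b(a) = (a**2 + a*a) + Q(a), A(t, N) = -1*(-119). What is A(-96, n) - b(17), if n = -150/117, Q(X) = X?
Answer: -476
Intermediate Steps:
n = -50/39 (n = -150*1/117 = -50/39 ≈ -1.2821)
A(t, N) = 119
b(a) = a + 2*a**2 (b(a) = (a**2 + a*a) + a = (a**2 + a**2) + a = 2*a**2 + a = a + 2*a**2)
A(-96, n) - b(17) = 119 - 17*(1 + 2*17) = 119 - 17*(1 + 34) = 119 - 17*35 = 119 - 1*595 = 119 - 595 = -476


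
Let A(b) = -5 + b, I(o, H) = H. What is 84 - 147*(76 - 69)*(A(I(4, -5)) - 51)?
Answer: 62853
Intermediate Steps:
84 - 147*(76 - 69)*(A(I(4, -5)) - 51) = 84 - 147*(76 - 69)*((-5 - 5) - 51) = 84 - 1029*(-10 - 51) = 84 - 1029*(-61) = 84 - 147*(-427) = 84 + 62769 = 62853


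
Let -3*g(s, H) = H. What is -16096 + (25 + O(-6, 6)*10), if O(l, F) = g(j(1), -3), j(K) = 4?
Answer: -16061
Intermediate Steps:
g(s, H) = -H/3
O(l, F) = 1 (O(l, F) = -⅓*(-3) = 1)
-16096 + (25 + O(-6, 6)*10) = -16096 + (25 + 1*10) = -16096 + (25 + 10) = -16096 + 35 = -16061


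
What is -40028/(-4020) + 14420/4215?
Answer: 1259369/94135 ≈ 13.378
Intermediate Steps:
-40028/(-4020) + 14420/4215 = -40028*(-1/4020) + 14420*(1/4215) = 10007/1005 + 2884/843 = 1259369/94135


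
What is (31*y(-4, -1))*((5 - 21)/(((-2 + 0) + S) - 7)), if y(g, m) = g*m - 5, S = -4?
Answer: -496/13 ≈ -38.154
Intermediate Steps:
y(g, m) = -5 + g*m
(31*y(-4, -1))*((5 - 21)/(((-2 + 0) + S) - 7)) = (31*(-5 - 4*(-1)))*((5 - 21)/(((-2 + 0) - 4) - 7)) = (31*(-5 + 4))*(-16/((-2 - 4) - 7)) = (31*(-1))*(-16/(-6 - 7)) = -(-496)/(-13) = -(-496)*(-1)/13 = -31*16/13 = -496/13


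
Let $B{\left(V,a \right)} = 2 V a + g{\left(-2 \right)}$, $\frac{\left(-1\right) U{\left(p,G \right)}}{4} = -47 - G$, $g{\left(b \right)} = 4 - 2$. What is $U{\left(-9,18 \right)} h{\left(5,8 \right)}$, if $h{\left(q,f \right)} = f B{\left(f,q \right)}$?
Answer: $170560$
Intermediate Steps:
$g{\left(b \right)} = 2$ ($g{\left(b \right)} = 4 - 2 = 2$)
$U{\left(p,G \right)} = 188 + 4 G$ ($U{\left(p,G \right)} = - 4 \left(-47 - G\right) = 188 + 4 G$)
$B{\left(V,a \right)} = 2 + 2 V a$ ($B{\left(V,a \right)} = 2 V a + 2 = 2 + 2 V a$)
$h{\left(q,f \right)} = f \left(2 + 2 f q\right)$
$U{\left(-9,18 \right)} h{\left(5,8 \right)} = \left(188 + 4 \cdot 18\right) 2 \cdot 8 \left(1 + 8 \cdot 5\right) = \left(188 + 72\right) 2 \cdot 8 \left(1 + 40\right) = 260 \cdot 2 \cdot 8 \cdot 41 = 260 \cdot 656 = 170560$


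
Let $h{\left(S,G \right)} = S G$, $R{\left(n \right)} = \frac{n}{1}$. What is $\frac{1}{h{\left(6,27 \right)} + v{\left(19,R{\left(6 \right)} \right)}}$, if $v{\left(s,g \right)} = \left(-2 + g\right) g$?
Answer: $\frac{1}{186} \approx 0.0053763$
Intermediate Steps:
$R{\left(n \right)} = n$ ($R{\left(n \right)} = n 1 = n$)
$v{\left(s,g \right)} = g \left(-2 + g\right)$
$h{\left(S,G \right)} = G S$
$\frac{1}{h{\left(6,27 \right)} + v{\left(19,R{\left(6 \right)} \right)}} = \frac{1}{27 \cdot 6 + 6 \left(-2 + 6\right)} = \frac{1}{162 + 6 \cdot 4} = \frac{1}{162 + 24} = \frac{1}{186}$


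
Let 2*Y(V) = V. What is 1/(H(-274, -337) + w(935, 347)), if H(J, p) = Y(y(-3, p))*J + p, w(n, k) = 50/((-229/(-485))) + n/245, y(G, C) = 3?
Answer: -11221/7162235 ≈ -0.0015667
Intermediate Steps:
Y(V) = V/2
w(n, k) = 24250/229 + n/245 (w(n, k) = 50/((-229*(-1/485))) + n*(1/245) = 50/(229/485) + n/245 = 50*(485/229) + n/245 = 24250/229 + n/245)
H(J, p) = p + 3*J/2 (H(J, p) = ((½)*3)*J + p = 3*J/2 + p = p + 3*J/2)
1/(H(-274, -337) + w(935, 347)) = 1/((-337 + (3/2)*(-274)) + (24250/229 + (1/245)*935)) = 1/((-337 - 411) + (24250/229 + 187/49)) = 1/(-748 + 1231073/11221) = 1/(-7162235/11221) = -11221/7162235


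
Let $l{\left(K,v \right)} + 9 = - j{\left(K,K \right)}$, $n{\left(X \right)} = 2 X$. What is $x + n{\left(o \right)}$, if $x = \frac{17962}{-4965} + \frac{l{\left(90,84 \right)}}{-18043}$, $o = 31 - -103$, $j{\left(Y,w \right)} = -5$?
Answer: $\frac{23684308154}{89583495} \approx 264.38$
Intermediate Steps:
$o = 134$ ($o = 31 + 103 = 134$)
$l{\left(K,v \right)} = -4$ ($l{\left(K,v \right)} = -9 - -5 = -9 + 5 = -4$)
$x = - \frac{324068506}{89583495}$ ($x = \frac{17962}{-4965} - \frac{4}{-18043} = 17962 \left(- \frac{1}{4965}\right) - - \frac{4}{18043} = - \frac{17962}{4965} + \frac{4}{18043} = - \frac{324068506}{89583495} \approx -3.6175$)
$x + n{\left(o \right)} = - \frac{324068506}{89583495} + 2 \cdot 134 = - \frac{324068506}{89583495} + 268 = \frac{23684308154}{89583495}$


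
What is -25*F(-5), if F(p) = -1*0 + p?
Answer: 125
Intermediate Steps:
F(p) = p (F(p) = 0 + p = p)
-25*F(-5) = -25*(-5) = 125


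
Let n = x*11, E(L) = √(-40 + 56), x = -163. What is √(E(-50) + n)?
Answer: I*√1789 ≈ 42.297*I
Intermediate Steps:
E(L) = 4 (E(L) = √16 = 4)
n = -1793 (n = -163*11 = -1793)
√(E(-50) + n) = √(4 - 1793) = √(-1789) = I*√1789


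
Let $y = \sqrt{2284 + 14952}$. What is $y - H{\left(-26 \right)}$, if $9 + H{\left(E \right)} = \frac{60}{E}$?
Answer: $\frac{147}{13} + 2 \sqrt{4309} \approx 142.59$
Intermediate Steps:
$H{\left(E \right)} = -9 + \frac{60}{E}$
$y = 2 \sqrt{4309}$ ($y = \sqrt{17236} = 2 \sqrt{4309} \approx 131.29$)
$y - H{\left(-26 \right)} = 2 \sqrt{4309} - \left(-9 + \frac{60}{-26}\right) = 2 \sqrt{4309} - \left(-9 + 60 \left(- \frac{1}{26}\right)\right) = 2 \sqrt{4309} - \left(-9 - \frac{30}{13}\right) = 2 \sqrt{4309} - - \frac{147}{13} = 2 \sqrt{4309} + \frac{147}{13} = \frac{147}{13} + 2 \sqrt{4309}$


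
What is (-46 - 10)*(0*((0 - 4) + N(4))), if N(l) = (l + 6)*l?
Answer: 0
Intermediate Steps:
N(l) = l*(6 + l) (N(l) = (6 + l)*l = l*(6 + l))
(-46 - 10)*(0*((0 - 4) + N(4))) = (-46 - 10)*(0*((0 - 4) + 4*(6 + 4))) = -0*(-4 + 4*10) = -0*(-4 + 40) = -0*36 = -56*0 = 0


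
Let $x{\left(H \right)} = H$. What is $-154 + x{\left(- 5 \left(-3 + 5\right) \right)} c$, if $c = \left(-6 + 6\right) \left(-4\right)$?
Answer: $-154$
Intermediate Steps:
$c = 0$ ($c = 0 \left(-4\right) = 0$)
$-154 + x{\left(- 5 \left(-3 + 5\right) \right)} c = -154 + - 5 \left(-3 + 5\right) 0 = -154 + \left(-5\right) 2 \cdot 0 = -154 - 0 = -154 + 0 = -154$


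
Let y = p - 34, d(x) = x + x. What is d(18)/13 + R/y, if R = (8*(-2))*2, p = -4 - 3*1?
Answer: 1892/533 ≈ 3.5497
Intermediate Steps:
p = -7 (p = -4 - 3 = -7)
d(x) = 2*x
R = -32 (R = -16*2 = -32)
y = -41 (y = -7 - 34 = -41)
d(18)/13 + R/y = (2*18)/13 - 32/(-41) = 36*(1/13) - 32*(-1/41) = 36/13 + 32/41 = 1892/533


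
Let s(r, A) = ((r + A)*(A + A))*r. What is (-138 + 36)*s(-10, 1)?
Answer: -18360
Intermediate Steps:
s(r, A) = 2*A*r*(A + r) (s(r, A) = ((A + r)*(2*A))*r = (2*A*(A + r))*r = 2*A*r*(A + r))
(-138 + 36)*s(-10, 1) = (-138 + 36)*(2*1*(-10)*(1 - 10)) = -204*(-10)*(-9) = -102*180 = -18360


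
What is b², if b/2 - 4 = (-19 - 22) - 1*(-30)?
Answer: 196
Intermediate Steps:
b = -14 (b = 8 + 2*((-19 - 22) - 1*(-30)) = 8 + 2*(-41 + 30) = 8 + 2*(-11) = 8 - 22 = -14)
b² = (-14)² = 196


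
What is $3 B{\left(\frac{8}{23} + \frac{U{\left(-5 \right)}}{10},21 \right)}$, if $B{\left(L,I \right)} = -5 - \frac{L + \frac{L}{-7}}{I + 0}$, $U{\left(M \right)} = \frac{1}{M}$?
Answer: $- \frac{423756}{28175} \approx -15.04$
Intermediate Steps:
$B{\left(L,I \right)} = -5 - \frac{6 L}{7 I}$ ($B{\left(L,I \right)} = -5 - \frac{L + L \left(- \frac{1}{7}\right)}{I} = -5 - \frac{L - \frac{L}{7}}{I} = -5 - \frac{\frac{6}{7} L}{I} = -5 - \frac{6 L}{7 I}$)
$3 B{\left(\frac{8}{23} + \frac{U{\left(-5 \right)}}{10},21 \right)} = 3 \left(-5 - \frac{6 \left(\frac{8}{23} + \frac{1}{\left(-5\right) 10}\right)}{7 \cdot 21}\right) = 3 \left(-5 - \frac{6}{7} \left(8 \cdot \frac{1}{23} - \frac{1}{50}\right) \frac{1}{21}\right) = 3 \left(-5 - \frac{6}{7} \left(\frac{8}{23} - \frac{1}{50}\right) \frac{1}{21}\right) = 3 \left(-5 - \frac{1131}{4025} \cdot \frac{1}{21}\right) = 3 \left(-5 - \frac{377}{28175}\right) = 3 \left(- \frac{141252}{28175}\right) = - \frac{423756}{28175}$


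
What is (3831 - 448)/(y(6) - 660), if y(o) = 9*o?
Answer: -3383/606 ≈ -5.5825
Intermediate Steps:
(3831 - 448)/(y(6) - 660) = (3831 - 448)/(9*6 - 660) = 3383/(54 - 660) = 3383/(-606) = 3383*(-1/606) = -3383/606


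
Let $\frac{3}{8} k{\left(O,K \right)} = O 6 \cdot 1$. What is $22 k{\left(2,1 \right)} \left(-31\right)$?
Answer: $-21824$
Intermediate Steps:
$k{\left(O,K \right)} = 16 O$ ($k{\left(O,K \right)} = \frac{8 O 6 \cdot 1}{3} = \frac{8 \cdot 6 O 1}{3} = \frac{8 \cdot 6 O}{3} = 16 O$)
$22 k{\left(2,1 \right)} \left(-31\right) = 22 \cdot 16 \cdot 2 \left(-31\right) = 22 \cdot 32 \left(-31\right) = 704 \left(-31\right) = -21824$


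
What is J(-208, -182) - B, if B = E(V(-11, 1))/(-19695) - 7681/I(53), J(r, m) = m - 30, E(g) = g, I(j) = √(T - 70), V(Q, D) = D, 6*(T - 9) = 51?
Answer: -4175339/19695 - 7681*I*√210/105 ≈ -212.0 - 1060.1*I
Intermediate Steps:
T = 35/2 (T = 9 + (⅙)*51 = 9 + 17/2 = 35/2 ≈ 17.500)
I(j) = I*√210/2 (I(j) = √(35/2 - 70) = √(-105/2) = I*√210/2)
J(r, m) = -30 + m
B = -1/19695 + 7681*I*√210/105 (B = 1/(-19695) - 7681*(-I*√210/105) = 1*(-1/19695) - (-7681)*I*√210/105 = -1/19695 + 7681*I*√210/105 ≈ -5.0774e-5 + 1060.1*I)
J(-208, -182) - B = (-30 - 182) - (-1/19695 + 7681*I*√210/105) = -212 + (1/19695 - 7681*I*√210/105) = -4175339/19695 - 7681*I*√210/105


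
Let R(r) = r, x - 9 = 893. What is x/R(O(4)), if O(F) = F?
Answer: 451/2 ≈ 225.50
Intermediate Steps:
x = 902 (x = 9 + 893 = 902)
x/R(O(4)) = 902/4 = 902*(¼) = 451/2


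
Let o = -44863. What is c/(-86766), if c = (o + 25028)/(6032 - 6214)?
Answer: -19835/15791412 ≈ -0.0012561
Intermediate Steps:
c = 19835/182 (c = (-44863 + 25028)/(6032 - 6214) = -19835/(-182) = -19835*(-1/182) = 19835/182 ≈ 108.98)
c/(-86766) = (19835/182)/(-86766) = (19835/182)*(-1/86766) = -19835/15791412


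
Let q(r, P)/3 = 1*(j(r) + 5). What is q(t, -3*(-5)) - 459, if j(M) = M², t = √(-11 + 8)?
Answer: -453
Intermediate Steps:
t = I*√3 (t = √(-3) = I*√3 ≈ 1.732*I)
q(r, P) = 15 + 3*r² (q(r, P) = 3*(1*(r² + 5)) = 3*(1*(5 + r²)) = 3*(5 + r²) = 15 + 3*r²)
q(t, -3*(-5)) - 459 = (15 + 3*(I*√3)²) - 459 = (15 + 3*(-3)) - 459 = (15 - 9) - 459 = 6 - 459 = -453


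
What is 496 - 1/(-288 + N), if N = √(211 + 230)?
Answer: 132433/267 ≈ 496.00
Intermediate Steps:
N = 21 (N = √441 = 21)
496 - 1/(-288 + N) = 496 - 1/(-288 + 21) = 496 - 1/(-267) = 496 - 1*(-1/267) = 496 + 1/267 = 132433/267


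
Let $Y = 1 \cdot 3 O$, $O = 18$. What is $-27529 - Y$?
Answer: $-27583$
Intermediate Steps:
$Y = 54$ ($Y = 1 \cdot 3 \cdot 18 = 3 \cdot 18 = 54$)
$-27529 - Y = -27529 - 54 = -27583$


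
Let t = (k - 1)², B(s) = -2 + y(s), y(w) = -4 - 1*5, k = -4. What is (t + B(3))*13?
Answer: 182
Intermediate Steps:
y(w) = -9 (y(w) = -4 - 5 = -9)
B(s) = -11 (B(s) = -2 - 9 = -11)
t = 25 (t = (-4 - 1)² = (-5)² = 25)
(t + B(3))*13 = (25 - 11)*13 = 14*13 = 182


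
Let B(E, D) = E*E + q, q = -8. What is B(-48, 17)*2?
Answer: 4592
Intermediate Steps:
B(E, D) = -8 + E² (B(E, D) = E*E - 8 = E² - 8 = -8 + E²)
B(-48, 17)*2 = (-8 + (-48)²)*2 = (-8 + 2304)*2 = 2296*2 = 4592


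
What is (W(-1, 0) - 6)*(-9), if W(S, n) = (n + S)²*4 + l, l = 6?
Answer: -36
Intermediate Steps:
W(S, n) = 6 + 4*(S + n)² (W(S, n) = (n + S)²*4 + 6 = (S + n)²*4 + 6 = 4*(S + n)² + 6 = 6 + 4*(S + n)²)
(W(-1, 0) - 6)*(-9) = ((6 + 4*(-1 + 0)²) - 6)*(-9) = ((6 + 4*(-1)²) - 6)*(-9) = ((6 + 4*1) - 6)*(-9) = ((6 + 4) - 6)*(-9) = (10 - 6)*(-9) = 4*(-9) = -36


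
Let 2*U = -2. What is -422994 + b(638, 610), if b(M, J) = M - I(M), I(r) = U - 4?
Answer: -422351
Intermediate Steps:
U = -1 (U = (½)*(-2) = -1)
I(r) = -5 (I(r) = -1 - 4 = -5)
b(M, J) = 5 + M (b(M, J) = M - 1*(-5) = M + 5 = 5 + M)
-422994 + b(638, 610) = -422994 + (5 + 638) = -422994 + 643 = -422351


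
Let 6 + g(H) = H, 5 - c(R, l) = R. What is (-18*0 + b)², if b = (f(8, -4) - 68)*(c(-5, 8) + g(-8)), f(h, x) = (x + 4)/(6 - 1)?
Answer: 73984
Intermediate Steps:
f(h, x) = ⅘ + x/5 (f(h, x) = (4 + x)/5 = (4 + x)*(⅕) = ⅘ + x/5)
c(R, l) = 5 - R
g(H) = -6 + H
b = 272 (b = ((⅘ + (⅕)*(-4)) - 68)*((5 - 1*(-5)) + (-6 - 8)) = ((⅘ - ⅘) - 68)*((5 + 5) - 14) = (0 - 68)*(10 - 14) = -68*(-4) = 272)
(-18*0 + b)² = (-18*0 + 272)² = (0 + 272)² = 272² = 73984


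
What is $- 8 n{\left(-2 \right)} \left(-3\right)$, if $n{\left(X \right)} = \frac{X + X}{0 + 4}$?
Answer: $-24$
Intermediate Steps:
$n{\left(X \right)} = \frac{X}{2}$ ($n{\left(X \right)} = \frac{2 X}{4} = 2 X \frac{1}{4} = \frac{X}{2}$)
$- 8 n{\left(-2 \right)} \left(-3\right) = - 8 \cdot \frac{1}{2} \left(-2\right) \left(-3\right) = \left(-8\right) \left(-1\right) \left(-3\right) = 8 \left(-3\right) = -24$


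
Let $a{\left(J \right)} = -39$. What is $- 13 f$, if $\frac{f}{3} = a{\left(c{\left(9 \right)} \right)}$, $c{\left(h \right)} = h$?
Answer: $1521$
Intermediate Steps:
$f = -117$ ($f = 3 \left(-39\right) = -117$)
$- 13 f = \left(-13\right) \left(-117\right) = 1521$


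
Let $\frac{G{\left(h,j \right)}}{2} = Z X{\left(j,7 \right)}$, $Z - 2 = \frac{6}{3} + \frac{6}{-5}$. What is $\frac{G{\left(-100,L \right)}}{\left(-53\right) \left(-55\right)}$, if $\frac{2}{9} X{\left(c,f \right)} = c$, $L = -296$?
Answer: $- \frac{37296}{14575} \approx -2.5589$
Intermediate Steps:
$X{\left(c,f \right)} = \frac{9 c}{2}$
$Z = \frac{14}{5}$ ($Z = 2 + \left(\frac{6}{3} + \frac{6}{-5}\right) = 2 + \left(6 \cdot \frac{1}{3} + 6 \left(- \frac{1}{5}\right)\right) = 2 + \left(2 - \frac{6}{5}\right) = 2 + \frac{4}{5} = \frac{14}{5} \approx 2.8$)
$G{\left(h,j \right)} = \frac{126 j}{5}$ ($G{\left(h,j \right)} = 2 \frac{14 \frac{9 j}{2}}{5} = 2 \frac{63 j}{5} = \frac{126 j}{5}$)
$\frac{G{\left(-100,L \right)}}{\left(-53\right) \left(-55\right)} = \frac{\frac{126}{5} \left(-296\right)}{\left(-53\right) \left(-55\right)} = - \frac{37296}{5 \cdot 2915} = \left(- \frac{37296}{5}\right) \frac{1}{2915} = - \frac{37296}{14575}$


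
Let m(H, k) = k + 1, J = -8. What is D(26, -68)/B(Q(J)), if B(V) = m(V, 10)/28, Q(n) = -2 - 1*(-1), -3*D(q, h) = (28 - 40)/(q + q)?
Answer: 28/143 ≈ 0.19580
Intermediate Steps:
D(q, h) = 2/q (D(q, h) = -(28 - 40)/(3*(q + q)) = -(-4)/(2*q) = -(-4)*1/(2*q) = -(-2)/q = 2/q)
m(H, k) = 1 + k
Q(n) = -1 (Q(n) = -2 + 1 = -1)
B(V) = 11/28 (B(V) = (1 + 10)/28 = 11*(1/28) = 11/28)
D(26, -68)/B(Q(J)) = (2/26)/(11/28) = (2*(1/26))*(28/11) = (1/13)*(28/11) = 28/143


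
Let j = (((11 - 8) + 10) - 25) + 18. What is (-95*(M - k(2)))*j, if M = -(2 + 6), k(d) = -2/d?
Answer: 3990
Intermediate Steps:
M = -8 (M = -1*8 = -8)
j = 6 (j = ((3 + 10) - 25) + 18 = (13 - 25) + 18 = -12 + 18 = 6)
(-95*(M - k(2)))*j = -95*(-8 - (-2)/2)*6 = -95*(-8 - 1*(-1))*6 = -95*(-8 + 1)*6 = -95*(-7)*6 = 665*6 = 3990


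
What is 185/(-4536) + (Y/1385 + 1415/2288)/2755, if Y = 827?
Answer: -199703308033/4950059914800 ≈ -0.040344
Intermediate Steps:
185/(-4536) + (Y/1385 + 1415/2288)/2755 = 185/(-4536) + (827/1385 + 1415/2288)/2755 = 185*(-1/4536) + (827*(1/1385) + 1415*(1/2288))*(1/2755) = -185/4536 + (827/1385 + 1415/2288)*(1/2755) = -185/4536 + (3851951/3168880)*(1/2755) = -185/4536 + 3851951/8730264400 = -199703308033/4950059914800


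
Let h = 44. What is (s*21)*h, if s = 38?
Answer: 35112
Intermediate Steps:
(s*21)*h = (38*21)*44 = 798*44 = 35112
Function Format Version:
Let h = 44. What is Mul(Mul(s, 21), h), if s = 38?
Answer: 35112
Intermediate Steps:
Mul(Mul(s, 21), h) = Mul(Mul(38, 21), 44) = Mul(798, 44) = 35112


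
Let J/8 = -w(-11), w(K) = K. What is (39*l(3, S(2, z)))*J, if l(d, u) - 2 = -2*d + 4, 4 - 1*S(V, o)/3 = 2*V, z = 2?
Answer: 0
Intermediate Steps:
S(V, o) = 12 - 6*V
l(d, u) = 6 - 2*d (l(d, u) = 2 + (-2*d + 4) = 2 + (4 - 2*d) = 6 - 2*d)
J = 88 (J = 8*(-1*(-11)) = 8*11 = 88)
(39*l(3, S(2, z)))*J = (39*(6 - 2*3))*88 = (39*(6 - 6))*88 = (39*0)*88 = 0*88 = 0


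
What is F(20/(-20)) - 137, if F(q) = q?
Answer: -138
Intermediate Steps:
F(20/(-20)) - 137 = 20/(-20) - 137 = 20*(-1/20) - 137 = -1 - 137 = -138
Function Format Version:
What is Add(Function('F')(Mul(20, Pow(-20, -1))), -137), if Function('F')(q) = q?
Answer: -138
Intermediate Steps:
Add(Function('F')(Mul(20, Pow(-20, -1))), -137) = Add(Mul(20, Pow(-20, -1)), -137) = Add(Mul(20, Rational(-1, 20)), -137) = Add(-1, -137) = -138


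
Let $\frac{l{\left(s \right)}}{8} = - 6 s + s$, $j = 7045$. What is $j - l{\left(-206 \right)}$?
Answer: $-1195$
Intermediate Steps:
$l{\left(s \right)} = - 40 s$ ($l{\left(s \right)} = 8 \left(- 6 s + s\right) = 8 \left(- 5 s\right) = - 40 s$)
$j - l{\left(-206 \right)} = 7045 - \left(-40\right) \left(-206\right) = 7045 - 8240 = -1195$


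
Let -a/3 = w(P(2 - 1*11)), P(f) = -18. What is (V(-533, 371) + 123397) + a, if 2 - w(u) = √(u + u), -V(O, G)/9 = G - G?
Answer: 123391 + 18*I ≈ 1.2339e+5 + 18.0*I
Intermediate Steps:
V(O, G) = 0 (V(O, G) = -9*(G - G) = -9*0 = 0)
w(u) = 2 - √2*√u (w(u) = 2 - √(u + u) = 2 - √(2*u) = 2 - √2*√u)
a = -6 + 18*I (a = -3*(2 - √2*√(-18)) = -3*(2 - √2*3*I*√2) = -3*(2 - 6*I) = -6 + 18*I ≈ -6.0 + 18.0*I)
(V(-533, 371) + 123397) + a = (0 + 123397) + (-6 + 18*I) = 123397 + (-6 + 18*I) = 123391 + 18*I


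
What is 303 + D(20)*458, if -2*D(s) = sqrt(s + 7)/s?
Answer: 303 - 687*sqrt(3)/20 ≈ 243.50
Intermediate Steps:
D(s) = -sqrt(7 + s)/(2*s) (D(s) = -sqrt(s + 7)/(2*s) = -sqrt(7 + s)/(2*s))
303 + D(20)*458 = 303 - 1/2*sqrt(7 + 20)/20*458 = 303 - 1/2*1/20*sqrt(27)*458 = 303 - 1/2*1/20*3*sqrt(3)*458 = 303 - 3*sqrt(3)/40*458 = 303 - 687*sqrt(3)/20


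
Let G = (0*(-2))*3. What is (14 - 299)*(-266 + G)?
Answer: 75810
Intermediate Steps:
G = 0 (G = 0*3 = 0)
(14 - 299)*(-266 + G) = (14 - 299)*(-266 + 0) = -285*(-266) = 75810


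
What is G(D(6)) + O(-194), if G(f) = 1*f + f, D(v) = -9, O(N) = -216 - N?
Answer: -40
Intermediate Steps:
G(f) = 2*f (G(f) = f + f = 2*f)
G(D(6)) + O(-194) = 2*(-9) + (-216 - 1*(-194)) = -18 + (-216 + 194) = -18 - 22 = -40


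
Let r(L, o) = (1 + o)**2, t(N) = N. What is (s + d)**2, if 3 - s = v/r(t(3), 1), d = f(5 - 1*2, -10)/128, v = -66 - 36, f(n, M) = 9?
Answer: 13373649/16384 ≈ 816.26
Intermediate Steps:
v = -102
d = 9/128 ≈ 0.070313
s = 57/2 (s = 3 - (-102)/((1 + 1)**2) = 3 - (-102)/(2**2) = 3 - (-102)/4 = 3 - 1*(-51/2) = 3 + 51/2 = 57/2 ≈ 28.500)
(s + d)**2 = (57/2 + 9/128)**2 = (3657/128)**2 = 13373649/16384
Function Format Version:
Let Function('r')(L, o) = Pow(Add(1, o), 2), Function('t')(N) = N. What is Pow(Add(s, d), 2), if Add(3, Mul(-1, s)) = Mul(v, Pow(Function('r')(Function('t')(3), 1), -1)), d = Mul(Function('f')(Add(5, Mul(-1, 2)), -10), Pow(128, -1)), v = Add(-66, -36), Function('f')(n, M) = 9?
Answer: Rational(13373649, 16384) ≈ 816.26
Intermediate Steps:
v = -102
d = Rational(9, 128) (d = Mul(9, Pow(128, -1)) = Mul(9, Rational(1, 128)) = Rational(9, 128) ≈ 0.070313)
s = Rational(57, 2) (s = Add(3, Mul(-1, Mul(-102, Pow(Pow(Add(1, 1), 2), -1)))) = Add(3, Mul(-1, Mul(-102, Pow(Pow(2, 2), -1)))) = Add(3, Mul(-1, Mul(-102, Pow(4, -1)))) = Add(3, Mul(-1, Mul(-102, Rational(1, 4)))) = Add(3, Mul(-1, Rational(-51, 2))) = Add(3, Rational(51, 2)) = Rational(57, 2) ≈ 28.500)
Pow(Add(s, d), 2) = Pow(Add(Rational(57, 2), Rational(9, 128)), 2) = Pow(Rational(3657, 128), 2) = Rational(13373649, 16384)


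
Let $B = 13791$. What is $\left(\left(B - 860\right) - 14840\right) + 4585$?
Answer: $2676$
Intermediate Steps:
$\left(\left(B - 860\right) - 14840\right) + 4585 = \left(\left(13791 - 860\right) - 14840\right) + 4585 = \left(12931 - 14840\right) + 4585 = -1909 + 4585 = 2676$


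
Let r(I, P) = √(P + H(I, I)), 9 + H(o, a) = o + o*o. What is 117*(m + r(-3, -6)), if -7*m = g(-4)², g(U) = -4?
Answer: -1872/7 + 351*I ≈ -267.43 + 351.0*I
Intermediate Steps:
H(o, a) = -9 + o + o² (H(o, a) = -9 + (o + o*o) = -9 + (o + o²) = -9 + o + o²)
m = -16/7 (m = -⅐*(-4)² = -⅐*16 = -16/7 ≈ -2.2857)
r(I, P) = √(-9 + I + P + I²) (r(I, P) = √(P + (-9 + I + I²)) = √(-9 + I + P + I²))
117*(m + r(-3, -6)) = 117*(-16/7 + √(-9 - 3 - 6 + (-3)²)) = 117*(-16/7 + √(-9 - 3 - 6 + 9)) = 117*(-16/7 + √(-9)) = 117*(-16/7 + 3*I) = -1872/7 + 351*I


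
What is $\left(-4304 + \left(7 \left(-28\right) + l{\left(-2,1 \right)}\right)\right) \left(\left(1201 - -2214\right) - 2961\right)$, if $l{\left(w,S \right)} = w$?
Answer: $-2043908$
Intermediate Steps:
$\left(-4304 + \left(7 \left(-28\right) + l{\left(-2,1 \right)}\right)\right) \left(\left(1201 - -2214\right) - 2961\right) = \left(-4304 + \left(7 \left(-28\right) - 2\right)\right) \left(\left(1201 - -2214\right) - 2961\right) = \left(-4304 - 198\right) \left(\left(1201 + 2214\right) - 2961\right) = \left(-4304 - 198\right) \left(3415 - 2961\right) = \left(-4502\right) 454 = -2043908$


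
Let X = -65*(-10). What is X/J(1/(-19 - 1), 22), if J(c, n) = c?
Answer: -13000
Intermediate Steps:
X = 650
X/J(1/(-19 - 1), 22) = 650/(1/(-19 - 1)) = 650/(1/(-20)) = 650/(-1/20) = 650*(-20) = -13000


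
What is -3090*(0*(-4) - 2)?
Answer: 6180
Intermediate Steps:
-3090*(0*(-4) - 2) = -3090*(0 - 2) = -3090*(-2) = 6180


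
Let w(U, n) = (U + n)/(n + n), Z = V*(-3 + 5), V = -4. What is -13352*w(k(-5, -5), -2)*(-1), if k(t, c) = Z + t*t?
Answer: -50070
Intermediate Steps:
Z = -8 (Z = -4*(-3 + 5) = -4*2 = -8)
k(t, c) = -8 + t² (k(t, c) = -8 + t*t = -8 + t²)
w(U, n) = (U + n)/(2*n) (w(U, n) = (U + n)/((2*n)) = (U + n)*(1/(2*n)) = (U + n)/(2*n))
-13352*w(k(-5, -5), -2)*(-1) = -13352*(½)*((-8 + (-5)²) - 2)/(-2)*(-1) = -13352*(½)*(-½)*((-8 + 25) - 2)*(-1) = -13352*(½)*(-½)*(17 - 2)*(-1) = -13352*(½)*(-½)*15*(-1) = -(-50070)*(-1) = -13352*15/4 = -50070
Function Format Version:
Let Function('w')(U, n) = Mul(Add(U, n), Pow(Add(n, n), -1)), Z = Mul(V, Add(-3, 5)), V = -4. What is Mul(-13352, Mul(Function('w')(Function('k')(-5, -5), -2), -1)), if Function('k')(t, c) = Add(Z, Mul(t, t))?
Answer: -50070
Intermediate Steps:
Z = -8 (Z = Mul(-4, Add(-3, 5)) = Mul(-4, 2) = -8)
Function('k')(t, c) = Add(-8, Pow(t, 2)) (Function('k')(t, c) = Add(-8, Mul(t, t)) = Add(-8, Pow(t, 2)))
Function('w')(U, n) = Mul(Rational(1, 2), Pow(n, -1), Add(U, n)) (Function('w')(U, n) = Mul(Add(U, n), Pow(Mul(2, n), -1)) = Mul(Add(U, n), Mul(Rational(1, 2), Pow(n, -1))) = Mul(Rational(1, 2), Pow(n, -1), Add(U, n)))
Mul(-13352, Mul(Function('w')(Function('k')(-5, -5), -2), -1)) = Mul(-13352, Mul(Mul(Rational(1, 2), Pow(-2, -1), Add(Add(-8, Pow(-5, 2)), -2)), -1)) = Mul(-13352, Mul(Mul(Rational(1, 2), Rational(-1, 2), Add(Add(-8, 25), -2)), -1)) = Mul(-13352, Mul(Mul(Rational(1, 2), Rational(-1, 2), Add(17, -2)), -1)) = Mul(-13352, Mul(Mul(Rational(1, 2), Rational(-1, 2), 15), -1)) = Mul(-13352, Mul(Rational(-15, 4), -1)) = Mul(-13352, Rational(15, 4)) = -50070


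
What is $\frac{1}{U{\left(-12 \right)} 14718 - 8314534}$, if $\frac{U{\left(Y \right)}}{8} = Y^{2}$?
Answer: $\frac{1}{8640602} \approx 1.1573 \cdot 10^{-7}$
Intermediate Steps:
$U{\left(Y \right)} = 8 Y^{2}$
$\frac{1}{U{\left(-12 \right)} 14718 - 8314534} = \frac{1}{8 \left(-12\right)^{2} \cdot 14718 - 8314534} = \frac{1}{8 \cdot 144 \cdot 14718 - 8314534} = \frac{1}{1152 \cdot 14718 - 8314534} = \frac{1}{16955136 - 8314534} = \frac{1}{8640602}$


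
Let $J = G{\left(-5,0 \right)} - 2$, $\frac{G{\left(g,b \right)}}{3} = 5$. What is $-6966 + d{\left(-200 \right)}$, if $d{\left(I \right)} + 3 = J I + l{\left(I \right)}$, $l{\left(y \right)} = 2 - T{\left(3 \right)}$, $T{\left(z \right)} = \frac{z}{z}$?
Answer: $-9568$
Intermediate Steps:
$T{\left(z \right)} = 1$
$G{\left(g,b \right)} = 15$ ($G{\left(g,b \right)} = 3 \cdot 5 = 15$)
$l{\left(y \right)} = 1$ ($l{\left(y \right)} = 2 - 1 = 1$)
$J = 13$ ($J = 15 - 2 = 13$)
$d{\left(I \right)} = -2 + 13 I$ ($d{\left(I \right)} = -3 + \left(13 I + 1\right) = -3 + \left(1 + 13 I\right) = -2 + 13 I$)
$-6966 + d{\left(-200 \right)} = -6966 + \left(-2 + 13 \left(-200\right)\right) = -6966 - 2602 = -9568$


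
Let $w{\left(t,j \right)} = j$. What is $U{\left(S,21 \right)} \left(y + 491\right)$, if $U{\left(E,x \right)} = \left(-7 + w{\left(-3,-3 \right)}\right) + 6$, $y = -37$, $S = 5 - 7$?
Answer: $-1816$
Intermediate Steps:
$S = -2$
$U{\left(E,x \right)} = -4$ ($U{\left(E,x \right)} = \left(-7 - 3\right) + 6 = -10 + 6 = -4$)
$U{\left(S,21 \right)} \left(y + 491\right) = - 4 \left(-37 + 491\right) = \left(-4\right) 454 = -1816$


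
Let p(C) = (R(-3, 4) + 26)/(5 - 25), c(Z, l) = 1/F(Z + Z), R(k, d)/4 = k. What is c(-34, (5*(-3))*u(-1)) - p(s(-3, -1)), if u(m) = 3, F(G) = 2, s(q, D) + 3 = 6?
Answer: 6/5 ≈ 1.2000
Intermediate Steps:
R(k, d) = 4*k
s(q, D) = 3 (s(q, D) = -3 + 6 = 3)
c(Z, l) = ½ (c(Z, l) = 1/2 = ½)
p(C) = -7/10 (p(C) = (4*(-3) + 26)/(5 - 25) = (-12 + 26)/(-20) = 14*(-1/20) = -7/10)
c(-34, (5*(-3))*u(-1)) - p(s(-3, -1)) = ½ - 1*(-7/10) = ½ + 7/10 = 6/5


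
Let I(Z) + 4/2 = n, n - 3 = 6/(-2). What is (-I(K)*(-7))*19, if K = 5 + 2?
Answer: -266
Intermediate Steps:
n = 0 (n = 3 + 6/(-2) = 3 + 6*(-½) = 3 - 3 = 0)
K = 7
I(Z) = -2 (I(Z) = -2 + 0 = -2)
(-I(K)*(-7))*19 = (-1*(-2)*(-7))*19 = (2*(-7))*19 = -14*19 = -266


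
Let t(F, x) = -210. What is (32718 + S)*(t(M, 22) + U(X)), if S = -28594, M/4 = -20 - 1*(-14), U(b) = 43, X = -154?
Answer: -688708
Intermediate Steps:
M = -24 (M = 4*(-20 - 1*(-14)) = 4*(-20 + 14) = 4*(-6) = -24)
(32718 + S)*(t(M, 22) + U(X)) = (32718 - 28594)*(-210 + 43) = 4124*(-167) = -688708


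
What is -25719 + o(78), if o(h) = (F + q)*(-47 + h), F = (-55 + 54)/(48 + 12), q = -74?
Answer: -1680811/60 ≈ -28014.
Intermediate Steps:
F = -1/60 ≈ -0.016667
o(h) = 208727/60 - 4441*h/60 (o(h) = (-1/60 - 74)*(-47 + h) = -4441*(-47 + h)/60 = 208727/60 - 4441*h/60)
-25719 + o(78) = -25719 + (208727/60 - 4441/60*78) = -25719 + (208727/60 - 57733/10) = -25719 - 137671/60 = -1680811/60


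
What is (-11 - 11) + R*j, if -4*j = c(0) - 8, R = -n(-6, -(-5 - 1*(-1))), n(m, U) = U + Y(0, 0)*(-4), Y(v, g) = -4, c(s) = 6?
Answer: -32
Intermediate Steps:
n(m, U) = 16 + U (n(m, U) = U - 4*(-4) = U + 16 = 16 + U)
R = -20 (R = -(16 - (-5 - 1*(-1))) = -(16 - (-5 + 1)) = -(16 - 1*(-4)) = -(16 + 4) = -1*20 = -20)
j = 1/2 (j = -(6 - 8)/4 = -1/4*(-2) = 1/2 ≈ 0.50000)
(-11 - 11) + R*j = (-11 - 11) - 20*1/2 = -22 - 10 = -32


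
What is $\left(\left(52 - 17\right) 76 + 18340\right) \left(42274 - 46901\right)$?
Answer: $-97167000$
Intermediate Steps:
$\left(\left(52 - 17\right) 76 + 18340\right) \left(42274 - 46901\right) = \left(35 \cdot 76 + 18340\right) \left(-4627\right) = \left(2660 + 18340\right) \left(-4627\right) = 21000 \left(-4627\right) = -97167000$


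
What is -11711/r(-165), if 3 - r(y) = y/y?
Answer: -11711/2 ≈ -5855.5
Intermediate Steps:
r(y) = 2 (r(y) = 3 - y/y = 3 - 1*1 = 3 - 1 = 2)
-11711/r(-165) = -11711/2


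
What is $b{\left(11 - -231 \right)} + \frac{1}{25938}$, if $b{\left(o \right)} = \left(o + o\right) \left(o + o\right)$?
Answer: $\frac{6076132129}{25938} \approx 2.3426 \cdot 10^{5}$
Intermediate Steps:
$b{\left(o \right)} = 4 o^{2}$ ($b{\left(o \right)} = 2 o 2 o = 4 o^{2}$)
$b{\left(11 - -231 \right)} + \frac{1}{25938} = 4 \left(11 - -231\right)^{2} + \frac{1}{25938} = 4 \left(11 + 231\right)^{2} + \frac{1}{25938} = 4 \cdot 242^{2} + \frac{1}{25938} = 4 \cdot 58564 + \frac{1}{25938} = 234256 + \frac{1}{25938} = \frac{6076132129}{25938}$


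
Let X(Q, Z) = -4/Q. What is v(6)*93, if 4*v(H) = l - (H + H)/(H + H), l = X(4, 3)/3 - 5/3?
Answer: -279/4 ≈ -69.750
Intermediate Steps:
l = -2 (l = -4/4/3 - 5/3 = -4*¼*(⅓) - 5*⅓ = -1*⅓ - 5/3 = -⅓ - 5/3 = -2)
v(H) = -¾ (v(H) = (-2 - (H + H)/(H + H))/4 = (-2 - 2*H/(2*H))/4 = (-2 - 2*H*1/(2*H))/4 = (-2 - 1*1)/4 = (-2 - 1)/4 = (¼)*(-3) = -¾)
v(6)*93 = -¾*93 = -279/4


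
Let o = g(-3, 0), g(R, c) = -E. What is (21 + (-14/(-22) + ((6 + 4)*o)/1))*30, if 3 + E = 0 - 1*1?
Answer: 20340/11 ≈ 1849.1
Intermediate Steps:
E = -4 (E = -3 + (0 - 1*1) = -3 + (0 - 1) = -3 - 1 = -4)
g(R, c) = 4 (g(R, c) = -1*(-4) = 4)
o = 4
(21 + (-14/(-22) + ((6 + 4)*o)/1))*30 = (21 + (-14/(-22) + ((6 + 4)*4)/1))*30 = (21 + (-14*(-1/22) + (10*4)*1))*30 = (21 + (7/11 + 40*1))*30 = (21 + (7/11 + 40))*30 = (21 + 447/11)*30 = (678/11)*30 = 20340/11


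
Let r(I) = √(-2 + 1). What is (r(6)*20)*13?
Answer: 260*I ≈ 260.0*I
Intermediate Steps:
r(I) = I (r(I) = √(-1) = I)
(r(6)*20)*13 = (I*20)*13 = (20*I)*13 = 260*I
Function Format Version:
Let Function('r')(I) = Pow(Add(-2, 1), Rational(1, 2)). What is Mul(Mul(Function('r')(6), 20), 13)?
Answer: Mul(260, I) ≈ Mul(260.00, I)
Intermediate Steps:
Function('r')(I) = I (Function('r')(I) = Pow(-1, Rational(1, 2)) = I)
Mul(Mul(Function('r')(6), 20), 13) = Mul(Mul(I, 20), 13) = Mul(Mul(20, I), 13) = Mul(260, I)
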